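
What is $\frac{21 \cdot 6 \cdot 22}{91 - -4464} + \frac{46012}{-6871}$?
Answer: $- \frac{190538248}{31297405} \approx -6.088$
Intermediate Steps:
$\frac{21 \cdot 6 \cdot 22}{91 - -4464} + \frac{46012}{-6871} = \frac{126 \cdot 22}{91 + 4464} + 46012 \left(- \frac{1}{6871}\right) = \frac{2772}{4555} - \frac{46012}{6871} = - \frac{190538248}{31297405}$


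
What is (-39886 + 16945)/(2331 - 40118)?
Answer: 22941/37787 ≈ 0.60711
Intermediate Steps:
(-39886 + 16945)/(2331 - 40118) = -22941/(-37787) = -22941*(-1/37787) = 22941/37787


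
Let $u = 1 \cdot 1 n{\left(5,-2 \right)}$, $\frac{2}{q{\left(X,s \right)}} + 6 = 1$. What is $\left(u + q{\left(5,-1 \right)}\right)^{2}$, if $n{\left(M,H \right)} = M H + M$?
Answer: $\frac{729}{25} \approx 29.16$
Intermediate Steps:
$q{\left(X,s \right)} = - \frac{2}{5}$ ($q{\left(X,s \right)} = \frac{2}{-6 + 1} = \frac{2}{-5} = 2 \left(- \frac{1}{5}\right) = - \frac{2}{5}$)
$n{\left(M,H \right)} = M + H M$ ($n{\left(M,H \right)} = H M + M = M + H M$)
$u = -5$ ($u = 1 \cdot 1 \cdot 5 \left(1 - 2\right) = 1 \cdot 5 \left(-1\right) = 1 \left(-5\right) = -5$)
$\left(u + q{\left(5,-1 \right)}\right)^{2} = \left(-5 - \frac{2}{5}\right)^{2} = \left(- \frac{27}{5}\right)^{2} = \frac{729}{25}$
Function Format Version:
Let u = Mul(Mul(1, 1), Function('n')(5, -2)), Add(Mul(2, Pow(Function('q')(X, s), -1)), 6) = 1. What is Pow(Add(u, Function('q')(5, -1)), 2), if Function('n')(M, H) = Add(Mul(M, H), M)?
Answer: Rational(729, 25) ≈ 29.160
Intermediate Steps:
Function('q')(X, s) = Rational(-2, 5) (Function('q')(X, s) = Mul(2, Pow(Add(-6, 1), -1)) = Mul(2, Pow(-5, -1)) = Mul(2, Rational(-1, 5)) = Rational(-2, 5))
Function('n')(M, H) = Add(M, Mul(H, M)) (Function('n')(M, H) = Add(Mul(H, M), M) = Add(M, Mul(H, M)))
u = -5 (u = Mul(Mul(1, 1), Mul(5, Add(1, -2))) = Mul(1, Mul(5, -1)) = Mul(1, -5) = -5)
Pow(Add(u, Function('q')(5, -1)), 2) = Pow(Add(-5, Rational(-2, 5)), 2) = Pow(Rational(-27, 5), 2) = Rational(729, 25)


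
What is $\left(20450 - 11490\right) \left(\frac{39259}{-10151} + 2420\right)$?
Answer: $\frac{219754402560}{10151} \approx 2.1649 \cdot 10^{7}$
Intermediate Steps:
$\left(20450 - 11490\right) \left(\frac{39259}{-10151} + 2420\right) = 8960 \left(39259 \left(- \frac{1}{10151}\right) + 2420\right) = 8960 \left(- \frac{39259}{10151} + 2420\right) = 8960 \cdot \frac{24526161}{10151} = \frac{219754402560}{10151}$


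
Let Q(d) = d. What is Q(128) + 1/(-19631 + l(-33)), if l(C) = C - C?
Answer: 2512767/19631 ≈ 128.00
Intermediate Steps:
l(C) = 0
Q(128) + 1/(-19631 + l(-33)) = 128 + 1/(-19631 + 0) = 128 + 1/(-19631) = 128 - 1/19631 = 2512767/19631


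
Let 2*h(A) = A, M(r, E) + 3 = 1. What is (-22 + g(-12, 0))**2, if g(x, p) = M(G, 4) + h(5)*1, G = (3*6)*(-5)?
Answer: 1849/4 ≈ 462.25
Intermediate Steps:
G = -90 (G = 18*(-5) = -90)
M(r, E) = -2 (M(r, E) = -3 + 1 = -2)
h(A) = A/2
g(x, p) = 1/2 (g(x, p) = -2 + ((1/2)*5)*1 = -2 + (5/2)*1 = -2 + 5/2 = 1/2)
(-22 + g(-12, 0))**2 = (-22 + 1/2)**2 = (-43/2)**2 = 1849/4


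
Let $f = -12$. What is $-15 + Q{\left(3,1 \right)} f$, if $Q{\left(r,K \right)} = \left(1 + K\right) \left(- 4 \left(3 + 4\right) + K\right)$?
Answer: $633$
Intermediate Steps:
$Q{\left(r,K \right)} = \left(1 + K\right) \left(-28 + K\right)$ ($Q{\left(r,K \right)} = \left(1 + K\right) \left(\left(-4\right) 7 + K\right) = \left(1 + K\right) \left(-28 + K\right)$)
$-15 + Q{\left(3,1 \right)} f = -15 + \left(-28 + 1^{2} - 27\right) \left(-12\right) = -15 + \left(-28 + 1 - 27\right) \left(-12\right) = -15 - -648 = -15 + 648 = 633$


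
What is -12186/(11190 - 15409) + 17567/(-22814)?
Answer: 18536021/8750206 ≈ 2.1184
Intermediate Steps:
-12186/(11190 - 15409) + 17567/(-22814) = -12186/(-4219) + 17567*(-1/22814) = -12186*(-1/4219) - 1597/2074 = 12186/4219 - 1597/2074 = 18536021/8750206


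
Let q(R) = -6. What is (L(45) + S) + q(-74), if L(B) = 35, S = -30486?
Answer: -30457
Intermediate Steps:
(L(45) + S) + q(-74) = (35 - 30486) - 6 = -30451 - 6 = -30457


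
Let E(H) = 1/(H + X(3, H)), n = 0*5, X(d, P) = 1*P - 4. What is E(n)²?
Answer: 1/16 ≈ 0.062500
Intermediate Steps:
X(d, P) = -4 + P (X(d, P) = P - 4 = -4 + P)
n = 0
E(H) = 1/(-4 + 2*H) (E(H) = 1/(H + (-4 + H)) = 1/(-4 + 2*H))
E(n)² = (1/(2*(-2 + 0)))² = ((½)/(-2))² = ((½)*(-½))² = (-¼)² = 1/16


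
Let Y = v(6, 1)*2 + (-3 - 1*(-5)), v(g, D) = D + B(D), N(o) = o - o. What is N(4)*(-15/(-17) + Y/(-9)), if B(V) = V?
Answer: 0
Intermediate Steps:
N(o) = 0
v(g, D) = 2*D (v(g, D) = D + D = 2*D)
Y = 6 (Y = (2*1)*2 + (-3 - 1*(-5)) = 2*2 + (-3 + 5) = 4 + 2 = 6)
N(4)*(-15/(-17) + Y/(-9)) = 0*(-15/(-17) + 6/(-9)) = 0*(-15*(-1/17) + 6*(-⅑)) = 0*(15/17 - ⅔) = 0*(11/51) = 0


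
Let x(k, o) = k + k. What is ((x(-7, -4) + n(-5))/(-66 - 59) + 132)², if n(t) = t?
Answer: 272877361/15625 ≈ 17464.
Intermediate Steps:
x(k, o) = 2*k
((x(-7, -4) + n(-5))/(-66 - 59) + 132)² = ((2*(-7) - 5)/(-66 - 59) + 132)² = ((-14 - 5)/(-125) + 132)² = (-19*(-1/125) + 132)² = (19/125 + 132)² = (16519/125)² = 272877361/15625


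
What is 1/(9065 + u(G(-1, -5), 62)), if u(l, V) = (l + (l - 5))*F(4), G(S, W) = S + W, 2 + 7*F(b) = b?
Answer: 7/63421 ≈ 0.00011037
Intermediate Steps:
F(b) = -2/7 + b/7
u(l, V) = -10/7 + 4*l/7 (u(l, V) = (l + (l - 5))*(-2/7 + (1/7)*4) = (l + (-5 + l))*(-2/7 + 4/7) = (-5 + 2*l)*(2/7) = -10/7 + 4*l/7)
1/(9065 + u(G(-1, -5), 62)) = 1/(9065 + (-10/7 + 4*(-1 - 5)/7)) = 1/(9065 + (-10/7 + (4/7)*(-6))) = 1/(9065 + (-10/7 - 24/7)) = 1/(9065 - 34/7) = 1/(63421/7) = 7/63421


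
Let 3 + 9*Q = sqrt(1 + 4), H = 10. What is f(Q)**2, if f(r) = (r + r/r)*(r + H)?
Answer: 320974/6561 + 32674*sqrt(5)/2187 ≈ 82.329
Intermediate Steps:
Q = -1/3 + sqrt(5)/9 (Q = -1/3 + sqrt(1 + 4)/9 = -1/3 + sqrt(5)/9 ≈ -0.084881)
f(r) = (1 + r)*(10 + r) (f(r) = (r + r/r)*(r + 10) = (r + 1)*(10 + r) = (1 + r)*(10 + r))
f(Q)**2 = (10 + (-1/3 + sqrt(5)/9)**2 + 11*(-1/3 + sqrt(5)/9))**2 = (10 + (-1/3 + sqrt(5)/9)**2 + (-11/3 + 11*sqrt(5)/9))**2 = (19/3 + (-1/3 + sqrt(5)/9)**2 + 11*sqrt(5)/9)**2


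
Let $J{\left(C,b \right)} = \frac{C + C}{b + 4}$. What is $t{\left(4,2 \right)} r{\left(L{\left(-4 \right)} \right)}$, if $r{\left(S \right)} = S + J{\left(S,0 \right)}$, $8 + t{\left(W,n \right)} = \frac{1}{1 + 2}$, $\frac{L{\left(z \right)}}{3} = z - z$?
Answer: $0$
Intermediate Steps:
$L{\left(z \right)} = 0$ ($L{\left(z \right)} = 3 \left(z - z\right) = 3 \cdot 0 = 0$)
$t{\left(W,n \right)} = - \frac{23}{3}$ ($t{\left(W,n \right)} = -8 + \frac{1}{1 + 2} = -8 + \frac{1}{3} = - \frac{23}{3}$)
$J{\left(C,b \right)} = \frac{2 C}{4 + b}$
$r{\left(S \right)} = \frac{3 S}{2}$ ($r{\left(S \right)} = S + \frac{2 S}{4 + 0} = S + \frac{2 S}{4} = S + 2 S \frac{1}{4} = S + \frac{S}{2} = \frac{3 S}{2}$)
$t{\left(4,2 \right)} r{\left(L{\left(-4 \right)} \right)} = - \frac{23 \cdot \frac{3}{2} \cdot 0}{3} = \left(- \frac{23}{3}\right) 0 = 0$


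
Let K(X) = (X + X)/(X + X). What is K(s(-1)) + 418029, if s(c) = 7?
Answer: 418030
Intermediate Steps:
K(X) = 1 (K(X) = (2*X)/((2*X)) = (2*X)*(1/(2*X)) = 1)
K(s(-1)) + 418029 = 1 + 418029 = 418030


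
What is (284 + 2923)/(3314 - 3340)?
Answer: -3207/26 ≈ -123.35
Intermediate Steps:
(284 + 2923)/(3314 - 3340) = 3207/(-26) = 3207*(-1/26) = -3207/26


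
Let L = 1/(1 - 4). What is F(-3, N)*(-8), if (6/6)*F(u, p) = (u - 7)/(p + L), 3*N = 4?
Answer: 80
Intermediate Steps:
N = 4/3 (N = (1/3)*4 = 4/3 ≈ 1.3333)
L = -1/3 (L = 1/(-3) = -1/3 ≈ -0.33333)
F(u, p) = (-7 + u)/(-1/3 + p) (F(u, p) = (u - 7)/(p - 1/3) = (-7 + u)/(-1/3 + p))
F(-3, N)*(-8) = (3*(-7 - 3)/(-1 + 3*(4/3)))*(-8) = (3*(-10)/(-1 + 4))*(-8) = (3*(-10)/3)*(-8) = (3*(1/3)*(-10))*(-8) = -10*(-8) = 80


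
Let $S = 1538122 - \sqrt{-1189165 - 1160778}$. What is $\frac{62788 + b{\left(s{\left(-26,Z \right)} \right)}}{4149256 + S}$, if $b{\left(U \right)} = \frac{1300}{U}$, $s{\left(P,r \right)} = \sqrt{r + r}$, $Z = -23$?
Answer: $\frac{357099089864}{32346270864827} + \frac{650 \sqrt{108097378}}{743964229891021} - \frac{3696795700 i \sqrt{46}}{743964229891021} + \frac{62788 i \sqrt{2349943}}{32346270864827} \approx 0.01104 - 3.0726 \cdot 10^{-5} i$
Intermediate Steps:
$s{\left(P,r \right)} = \sqrt{2} \sqrt{r}$ ($s{\left(P,r \right)} = \sqrt{2 r} = \sqrt{2} \sqrt{r}$)
$S = 1538122 - i \sqrt{2349943}$ ($S = 1538122 - \sqrt{-2349943} = 1538122 - i \sqrt{2349943} \approx 1.5381 \cdot 10^{6} - 1533.0 i$)
$\frac{62788 + b{\left(s{\left(-26,Z \right)} \right)}}{4149256 + S} = \frac{62788 + \frac{1300}{\sqrt{2} \sqrt{-23}}}{4149256 + \left(1538122 - i \sqrt{2349943}\right)} = \frac{62788 + \frac{1300}{\sqrt{2} i \sqrt{23}}}{5687378 - i \sqrt{2349943}} = \frac{62788 + \frac{1300}{i \sqrt{46}}}{5687378 - i \sqrt{2349943}} = \frac{62788 + 1300 \left(- \frac{i \sqrt{46}}{46}\right)}{5687378 - i \sqrt{2349943}} = \frac{62788 - \frac{650 i \sqrt{46}}{23}}{5687378 - i \sqrt{2349943}}$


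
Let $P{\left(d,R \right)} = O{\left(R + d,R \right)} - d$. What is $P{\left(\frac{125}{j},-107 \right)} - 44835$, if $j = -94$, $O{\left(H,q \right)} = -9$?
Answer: $- \frac{4215211}{94} \approx -44843.0$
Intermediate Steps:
$P{\left(d,R \right)} = -9 - d$
$P{\left(\frac{125}{j},-107 \right)} - 44835 = \left(-9 - \frac{125}{-94}\right) - 44835 = \left(-9 - 125 \left(- \frac{1}{94}\right)\right) - 44835 = \left(-9 - - \frac{125}{94}\right) - 44835 = \left(-9 + \frac{125}{94}\right) - 44835 = - \frac{721}{94} - 44835 = - \frac{4215211}{94}$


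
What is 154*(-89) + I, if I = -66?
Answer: -13772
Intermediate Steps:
154*(-89) + I = 154*(-89) - 66 = -13706 - 66 = -13772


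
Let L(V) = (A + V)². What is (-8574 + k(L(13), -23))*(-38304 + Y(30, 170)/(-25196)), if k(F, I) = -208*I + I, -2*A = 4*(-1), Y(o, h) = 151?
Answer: 3679955793555/25196 ≈ 1.4605e+8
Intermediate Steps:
A = 2 (A = -2*(-1) = -½*(-4) = 2)
L(V) = (2 + V)²
k(F, I) = -207*I
(-8574 + k(L(13), -23))*(-38304 + Y(30, 170)/(-25196)) = (-8574 - 207*(-23))*(-38304 + 151/(-25196)) = (-8574 + 4761)*(-38304 + 151*(-1/25196)) = -3813*(-38304 - 151/25196) = -3813*(-965107735/25196) = 3679955793555/25196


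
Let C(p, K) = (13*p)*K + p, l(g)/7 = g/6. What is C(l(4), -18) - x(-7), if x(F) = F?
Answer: -3241/3 ≈ -1080.3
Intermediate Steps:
l(g) = 7*g/6 (l(g) = 7*(g/6) = 7*g/6)
C(p, K) = p + 13*K*p (C(p, K) = 13*K*p + p = p + 13*K*p)
C(l(4), -18) - x(-7) = ((7/6)*4)*(1 + 13*(-18)) - 1*(-7) = 14*(1 - 234)/3 + 7 = (14/3)*(-233) + 7 = -3262/3 + 7 = -3241/3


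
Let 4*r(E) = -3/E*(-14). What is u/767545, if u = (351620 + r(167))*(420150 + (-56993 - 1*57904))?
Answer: 35849248403553/256360030 ≈ 1.3984e+5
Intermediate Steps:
r(E) = 21/(2*E) (r(E) = (-3/E*(-14))/4 = (42/E)/4 = 21/(2*E))
u = 35849248403553/334 (u = (351620 + (21/2)/167)*(420150 + (-56993 - 1*57904)) = (351620 + (21/2)*(1/167))*(420150 + (-56993 - 57904)) = (351620 + 21/334)*(420150 - 114897) = (117441101/334)*305253 = 35849248403553/334 ≈ 1.0733e+11)
u/767545 = (35849248403553/334)/767545 = (35849248403553/334)*(1/767545) = 35849248403553/256360030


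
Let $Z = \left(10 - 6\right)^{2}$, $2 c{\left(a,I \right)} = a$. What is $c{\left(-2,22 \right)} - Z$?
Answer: $-17$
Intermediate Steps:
$c{\left(a,I \right)} = \frac{a}{2}$
$Z = 16$ ($Z = 4^{2} = 16$)
$c{\left(-2,22 \right)} - Z = \frac{1}{2} \left(-2\right) - 16 = -1 - 16 = -17$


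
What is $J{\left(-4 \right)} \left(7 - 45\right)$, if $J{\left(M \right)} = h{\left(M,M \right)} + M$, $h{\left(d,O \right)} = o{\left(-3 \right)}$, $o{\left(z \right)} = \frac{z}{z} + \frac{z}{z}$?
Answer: $76$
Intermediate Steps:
$o{\left(z \right)} = 2$ ($o{\left(z \right)} = 1 + 1 = 2$)
$h{\left(d,O \right)} = 2$
$J{\left(M \right)} = 2 + M$
$J{\left(-4 \right)} \left(7 - 45\right) = \left(2 - 4\right) \left(7 - 45\right) = - 2 \left(7 - 45\right) = \left(-2\right) \left(-38\right) = 76$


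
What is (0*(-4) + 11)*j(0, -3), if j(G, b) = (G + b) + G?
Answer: -33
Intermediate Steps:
j(G, b) = b + 2*G
(0*(-4) + 11)*j(0, -3) = (0*(-4) + 11)*(-3 + 2*0) = (0 + 11)*(-3 + 0) = 11*(-3) = -33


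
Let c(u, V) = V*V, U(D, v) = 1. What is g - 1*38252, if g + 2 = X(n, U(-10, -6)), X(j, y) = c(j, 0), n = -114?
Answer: -38254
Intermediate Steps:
c(u, V) = V**2
X(j, y) = 0 (X(j, y) = 0**2 = 0)
g = -2 (g = -2 + 0 = -2)
g - 1*38252 = -2 - 1*38252 = -2 - 38252 = -38254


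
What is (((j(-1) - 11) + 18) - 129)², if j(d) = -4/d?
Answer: 13924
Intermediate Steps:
(((j(-1) - 11) + 18) - 129)² = (((-4/(-1) - 11) + 18) - 129)² = (((-4*(-1) - 11) + 18) - 129)² = (((4 - 11) + 18) - 129)² = ((-7 + 18) - 129)² = (11 - 129)² = (-118)² = 13924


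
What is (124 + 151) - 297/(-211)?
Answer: 58322/211 ≈ 276.41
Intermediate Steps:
(124 + 151) - 297/(-211) = 275 - 297*(-1/211) = 275 + 297/211 = 58322/211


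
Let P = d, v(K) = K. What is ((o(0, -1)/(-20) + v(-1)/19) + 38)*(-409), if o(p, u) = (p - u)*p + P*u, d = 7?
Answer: -5952177/380 ≈ -15664.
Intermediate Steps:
P = 7
o(p, u) = 7*u + p*(p - u) (o(p, u) = (p - u)*p + 7*u = p*(p - u) + 7*u = 7*u + p*(p - u))
((o(0, -1)/(-20) + v(-1)/19) + 38)*(-409) = (((0² + 7*(-1) - 1*0*(-1))/(-20) - 1/19) + 38)*(-409) = (((0 - 7 + 0)*(-1/20) - 1*1/19) + 38)*(-409) = ((-7*(-1/20) - 1/19) + 38)*(-409) = ((7/20 - 1/19) + 38)*(-409) = (113/380 + 38)*(-409) = (14553/380)*(-409) = -5952177/380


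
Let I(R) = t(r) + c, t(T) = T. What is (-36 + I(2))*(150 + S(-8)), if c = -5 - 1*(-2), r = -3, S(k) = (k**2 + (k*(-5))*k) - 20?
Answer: 5292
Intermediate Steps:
S(k) = -20 - 4*k**2 (S(k) = (k**2 + (-5*k)*k) - 20 = (k**2 - 5*k**2) - 20 = -4*k**2 - 20 = -20 - 4*k**2)
c = -3 (c = -5 + 2 = -3)
I(R) = -6 (I(R) = -3 - 3 = -6)
(-36 + I(2))*(150 + S(-8)) = (-36 - 6)*(150 + (-20 - 4*(-8)**2)) = -42*(150 + (-20 - 4*64)) = -42*(150 + (-20 - 256)) = -42*(150 - 276) = -42*(-126) = 5292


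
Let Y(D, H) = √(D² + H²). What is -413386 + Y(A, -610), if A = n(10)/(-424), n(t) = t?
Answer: -413386 + 5*√668946497/212 ≈ -4.1278e+5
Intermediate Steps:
A = -5/212 (A = 10/(-424) = 10*(-1/424) = -5/212 ≈ -0.023585)
-413386 + Y(A, -610) = -413386 + √((-5/212)² + (-610)²) = -413386 + √(25/44944 + 372100) = -413386 + √(16723662425/44944) = -413386 + 5*√668946497/212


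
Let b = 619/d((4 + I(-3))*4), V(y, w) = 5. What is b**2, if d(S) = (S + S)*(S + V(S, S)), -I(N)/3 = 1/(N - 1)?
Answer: 383161/831744 ≈ 0.46067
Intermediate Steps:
I(N) = -3/(-1 + N) (I(N) = -3/(N - 1) = -3/(-1 + N))
d(S) = 2*S*(5 + S) (d(S) = (S + S)*(S + 5) = (2*S)*(5 + S) = 2*S*(5 + S))
b = 619/912 (b = 619/((2*((4 - 3/(-1 - 3))*4)*(5 + (4 - 3/(-1 - 3))*4))) = 619/((2*((4 - 3/(-4))*4)*(5 + (4 - 3/(-4))*4))) = 619/((2*((4 - 3*(-1/4))*4)*(5 + (4 - 3*(-1/4))*4))) = 619/((2*((4 + 3/4)*4)*(5 + (4 + 3/4)*4))) = 619/((2*((19/4)*4)*(5 + (19/4)*4))) = 619/((2*19*(5 + 19))) = 619/((2*19*24)) = 619/912 ≈ 0.67873)
b**2 = (619/912)**2 = 383161/831744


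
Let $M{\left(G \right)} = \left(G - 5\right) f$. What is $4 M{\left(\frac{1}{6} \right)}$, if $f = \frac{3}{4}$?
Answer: $- \frac{29}{2} \approx -14.5$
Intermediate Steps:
$f = \frac{3}{4}$ ($f = 3 \cdot \frac{1}{4} = \frac{3}{4} \approx 0.75$)
$M{\left(G \right)} = - \frac{15}{4} + \frac{3 G}{4}$ ($M{\left(G \right)} = \left(G - 5\right) \frac{3}{4} = \left(-5 + G\right) \frac{3}{4} = - \frac{15}{4} + \frac{3 G}{4}$)
$4 M{\left(\frac{1}{6} \right)} = 4 \left(- \frac{15}{4} + \frac{3}{4 \cdot 6}\right) = 4 \left(- \frac{15}{4} + \frac{3}{4} \cdot \frac{1}{6}\right) = 4 \left(- \frac{15}{4} + \frac{1}{8}\right) = 4 \left(- \frac{29}{8}\right) = - \frac{29}{2}$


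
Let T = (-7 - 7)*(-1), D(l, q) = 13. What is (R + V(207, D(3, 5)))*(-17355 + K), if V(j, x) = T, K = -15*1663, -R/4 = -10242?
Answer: -1733538600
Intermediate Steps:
R = 40968 (R = -4*(-10242) = 40968)
T = 14 (T = -14*(-1) = 14)
K = -24945
V(j, x) = 14
(R + V(207, D(3, 5)))*(-17355 + K) = (40968 + 14)*(-17355 - 24945) = 40982*(-42300) = -1733538600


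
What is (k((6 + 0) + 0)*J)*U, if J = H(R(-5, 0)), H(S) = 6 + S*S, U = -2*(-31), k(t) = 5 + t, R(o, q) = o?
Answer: 21142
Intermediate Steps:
U = 62
H(S) = 6 + S**2
J = 31 (J = 6 + (-5)**2 = 6 + 25 = 31)
(k((6 + 0) + 0)*J)*U = ((5 + ((6 + 0) + 0))*31)*62 = ((5 + (6 + 0))*31)*62 = ((5 + 6)*31)*62 = (11*31)*62 = 341*62 = 21142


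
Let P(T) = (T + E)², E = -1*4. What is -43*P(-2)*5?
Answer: -7740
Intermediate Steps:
E = -4
P(T) = (-4 + T)² (P(T) = (T - 4)² = (-4 + T)²)
-43*P(-2)*5 = -43*(-4 - 2)²*5 = -43*(-6)²*5 = -43*36*5 = -1548*5 = -7740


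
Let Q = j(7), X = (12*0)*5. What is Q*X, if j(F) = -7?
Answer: 0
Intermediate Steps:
X = 0 (X = 0*5 = 0)
Q = -7
Q*X = -7*0 = 0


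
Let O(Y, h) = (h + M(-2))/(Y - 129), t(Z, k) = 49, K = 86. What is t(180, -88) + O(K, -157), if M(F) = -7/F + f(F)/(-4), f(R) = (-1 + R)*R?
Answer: 2262/43 ≈ 52.605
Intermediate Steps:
f(R) = R*(-1 + R)
M(F) = -7/F - F*(-1 + F)/4 (M(F) = -7/F + (F*(-1 + F))/(-4) = -7/F + (F*(-1 + F))*(-¼) = -7/F - F*(-1 + F)/4)
O(Y, h) = (2 + h)/(-129 + Y) (O(Y, h) = (h + (¼)*(-28 + (-2)²*(1 - 1*(-2)))/(-2))/(Y - 129) = (h + (¼)*(-½)*(-28 + 4*(1 + 2)))/(-129 + Y) = (h + (¼)*(-½)*(-28 + 4*3))/(-129 + Y) = (h + (¼)*(-½)*(-28 + 12))/(-129 + Y) = (h + (¼)*(-½)*(-16))/(-129 + Y) = (h + 2)/(-129 + Y) = (2 + h)/(-129 + Y))
t(180, -88) + O(K, -157) = 49 + (2 - 157)/(-129 + 86) = 49 - 155/(-43) = 49 - 1/43*(-155) = 49 + 155/43 = 2262/43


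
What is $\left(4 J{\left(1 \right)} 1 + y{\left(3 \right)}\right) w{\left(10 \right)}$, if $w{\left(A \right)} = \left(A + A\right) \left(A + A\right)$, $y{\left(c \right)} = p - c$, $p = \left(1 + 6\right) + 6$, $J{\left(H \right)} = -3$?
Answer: $-800$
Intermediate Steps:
$p = 13$ ($p = 7 + 6 = 13$)
$y{\left(c \right)} = 13 - c$
$w{\left(A \right)} = 4 A^{2}$ ($w{\left(A \right)} = 2 A 2 A = 4 A^{2}$)
$\left(4 J{\left(1 \right)} 1 + y{\left(3 \right)}\right) w{\left(10 \right)} = \left(4 \left(-3\right) 1 + \left(13 - 3\right)\right) 4 \cdot 10^{2} = \left(\left(-12\right) 1 + \left(13 - 3\right)\right) 4 \cdot 100 = \left(-12 + 10\right) 400 = \left(-2\right) 400 = -800$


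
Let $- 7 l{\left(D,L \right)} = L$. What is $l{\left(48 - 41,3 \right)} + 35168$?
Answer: $\frac{246173}{7} \approx 35168.0$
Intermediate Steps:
$l{\left(D,L \right)} = - \frac{L}{7}$
$l{\left(48 - 41,3 \right)} + 35168 = \left(- \frac{1}{7}\right) 3 + 35168 = - \frac{3}{7} + 35168 = \frac{246173}{7}$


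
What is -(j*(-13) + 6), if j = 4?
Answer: 46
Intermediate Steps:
-(j*(-13) + 6) = -(4*(-13) + 6) = -(-52 + 6) = -1*(-46) = 46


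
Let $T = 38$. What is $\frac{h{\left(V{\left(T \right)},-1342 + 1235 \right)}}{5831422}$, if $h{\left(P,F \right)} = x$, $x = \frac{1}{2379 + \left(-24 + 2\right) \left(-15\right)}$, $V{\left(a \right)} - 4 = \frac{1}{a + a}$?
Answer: $\frac{1}{15797322198} \approx 6.3302 \cdot 10^{-11}$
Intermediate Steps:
$V{\left(a \right)} = 4 + \frac{1}{2 a}$ ($V{\left(a \right)} = 4 + \frac{1}{a + a} = 4 + \frac{1}{2 a}$)
$x = \frac{1}{2709}$ ($x = \frac{1}{2379 - -330} = \frac{1}{2379 + 330} = \frac{1}{2709} \approx 0.00036914$)
$h{\left(P,F \right)} = \frac{1}{2709}$
$\frac{h{\left(V{\left(T \right)},-1342 + 1235 \right)}}{5831422} = \frac{1}{2709 \cdot 5831422} = \frac{1}{2709} \cdot \frac{1}{5831422} = \frac{1}{15797322198}$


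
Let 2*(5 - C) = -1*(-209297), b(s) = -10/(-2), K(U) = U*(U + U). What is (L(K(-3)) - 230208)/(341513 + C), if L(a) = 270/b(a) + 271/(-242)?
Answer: -55697539/57322419 ≈ -0.97165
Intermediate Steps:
K(U) = 2*U² (K(U) = U*(2*U) = 2*U²)
b(s) = 5 (b(s) = -10*(-½) = 5)
C = -209287/2 (C = 5 - (-1)*(-209297)/2 = 5 - ½*209297 = 5 - 209297/2 = -209287/2 ≈ -1.0464e+5)
L(a) = 12797/242 (L(a) = 270/5 + 271/(-242) = 270*(⅕) + 271*(-1/242) = 54 - 271/242 = 12797/242)
(L(K(-3)) - 230208)/(341513 + C) = (12797/242 - 230208)/(341513 - 209287/2) = -55697539/(242*473739/2) = -55697539/242*2/473739 = -55697539/57322419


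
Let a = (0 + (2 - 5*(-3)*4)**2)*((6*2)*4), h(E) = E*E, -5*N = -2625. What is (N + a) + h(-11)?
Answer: 185158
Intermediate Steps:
N = 525 (N = -1/5*(-2625) = 525)
h(E) = E**2
a = 184512 (a = (0 + (2 + 15*4)**2)*(12*4) = (0 + (2 + 60)**2)*48 = (0 + 62**2)*48 = (0 + 3844)*48 = 3844*48 = 184512)
(N + a) + h(-11) = (525 + 184512) + (-11)**2 = 185037 + 121 = 185158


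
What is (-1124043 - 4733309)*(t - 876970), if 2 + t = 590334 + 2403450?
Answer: -12398913001824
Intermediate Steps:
t = 2993782 (t = -2 + (590334 + 2403450) = -2 + 2993784 = 2993782)
(-1124043 - 4733309)*(t - 876970) = (-1124043 - 4733309)*(2993782 - 876970) = -5857352*2116812 = -12398913001824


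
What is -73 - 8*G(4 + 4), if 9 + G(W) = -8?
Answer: 63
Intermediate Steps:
G(W) = -17 (G(W) = -9 - 8 = -17)
-73 - 8*G(4 + 4) = -73 - 8*(-17) = -73 + 136 = 63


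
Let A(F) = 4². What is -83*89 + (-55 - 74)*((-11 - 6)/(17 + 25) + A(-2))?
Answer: -131583/14 ≈ -9398.8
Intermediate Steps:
A(F) = 16
-83*89 + (-55 - 74)*((-11 - 6)/(17 + 25) + A(-2)) = -83*89 + (-55 - 74)*((-11 - 6)/(17 + 25) + 16) = -7387 - 129*(-17/42 + 16) = -7387 - 129*655/42 = -7387 - 28165/14 = -131583/14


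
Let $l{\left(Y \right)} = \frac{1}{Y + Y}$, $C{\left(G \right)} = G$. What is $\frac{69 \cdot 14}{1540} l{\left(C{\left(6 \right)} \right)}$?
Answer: $\frac{23}{440} \approx 0.052273$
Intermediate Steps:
$l{\left(Y \right)} = \frac{1}{2 Y}$
$\frac{69 \cdot 14}{1540} l{\left(C{\left(6 \right)} \right)} = \frac{69 \cdot 14}{1540} \frac{1}{2 \cdot 6} = 966 \cdot \frac{1}{1540} \cdot \frac{1}{2} \cdot \frac{1}{6} = \frac{69}{110} \cdot \frac{1}{12} = \frac{23}{440}$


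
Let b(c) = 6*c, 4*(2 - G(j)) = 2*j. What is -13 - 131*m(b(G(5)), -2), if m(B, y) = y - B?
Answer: -144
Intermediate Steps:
G(j) = 2 - j/2
-13 - 131*m(b(G(5)), -2) = -13 - 131*(-2 - 6*(2 - ½*5)) = -13 - 131*(-2 - 6*(2 - 5/2)) = -13 - 131*(-2 - 6*(-1)/2) = -13 - 131*(-2 - 1*(-3)) = -13 - 131*(-2 + 3) = -13 - 131*1 = -13 - 131 = -144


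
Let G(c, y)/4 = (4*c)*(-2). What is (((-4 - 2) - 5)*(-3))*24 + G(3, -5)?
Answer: 696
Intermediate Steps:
G(c, y) = -32*c (G(c, y) = 4*((4*c)*(-2)) = 4*(-8*c) = -32*c)
(((-4 - 2) - 5)*(-3))*24 + G(3, -5) = (((-4 - 2) - 5)*(-3))*24 - 32*3 = ((-6 - 5)*(-3))*24 - 96 = -11*(-3)*24 - 96 = 33*24 - 96 = 792 - 96 = 696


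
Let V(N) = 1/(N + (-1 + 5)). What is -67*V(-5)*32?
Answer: 2144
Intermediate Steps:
V(N) = 1/(4 + N) (V(N) = 1/(N + 4) = 1/(4 + N))
-67*V(-5)*32 = -67/(4 - 5)*32 = -67/(-1)*32 = -67*(-1)*32 = 67*32 = 2144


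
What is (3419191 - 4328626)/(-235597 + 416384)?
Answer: -909435/180787 ≈ -5.0304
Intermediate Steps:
(3419191 - 4328626)/(-235597 + 416384) = -909435/180787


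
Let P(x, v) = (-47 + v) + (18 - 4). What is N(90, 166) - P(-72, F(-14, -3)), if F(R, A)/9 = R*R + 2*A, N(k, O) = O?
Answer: -1511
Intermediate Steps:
F(R, A) = 9*R² + 18*A (F(R, A) = 9*(R*R + 2*A) = 9*(R² + 2*A) = 9*R² + 18*A)
P(x, v) = -33 + v (P(x, v) = (-47 + v) + 14 = -33 + v)
N(90, 166) - P(-72, F(-14, -3)) = 166 - (-33 + (9*(-14)² + 18*(-3))) = 166 - (-33 + (9*196 - 54)) = 166 - (-33 + (1764 - 54)) = 166 - (-33 + 1710) = 166 - 1*1677 = 166 - 1677 = -1511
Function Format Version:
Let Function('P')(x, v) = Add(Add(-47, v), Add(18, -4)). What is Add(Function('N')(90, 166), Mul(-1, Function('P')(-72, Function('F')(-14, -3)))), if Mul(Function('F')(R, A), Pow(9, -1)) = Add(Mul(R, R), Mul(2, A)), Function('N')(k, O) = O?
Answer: -1511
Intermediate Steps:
Function('F')(R, A) = Add(Mul(9, Pow(R, 2)), Mul(18, A)) (Function('F')(R, A) = Mul(9, Add(Mul(R, R), Mul(2, A))) = Mul(9, Add(Pow(R, 2), Mul(2, A))) = Add(Mul(9, Pow(R, 2)), Mul(18, A)))
Function('P')(x, v) = Add(-33, v) (Function('P')(x, v) = Add(Add(-47, v), 14) = Add(-33, v))
Add(Function('N')(90, 166), Mul(-1, Function('P')(-72, Function('F')(-14, -3)))) = Add(166, Mul(-1, Add(-33, Add(Mul(9, Pow(-14, 2)), Mul(18, -3))))) = Add(166, Mul(-1, Add(-33, Add(Mul(9, 196), -54)))) = Add(166, Mul(-1, Add(-33, Add(1764, -54)))) = Add(166, Mul(-1, Add(-33, 1710))) = Add(166, Mul(-1, 1677)) = Add(166, -1677) = -1511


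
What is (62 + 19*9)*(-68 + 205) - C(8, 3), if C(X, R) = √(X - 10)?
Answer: 31921 - I*√2 ≈ 31921.0 - 1.4142*I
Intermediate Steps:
C(X, R) = √(-10 + X)
(62 + 19*9)*(-68 + 205) - C(8, 3) = (62 + 19*9)*(-68 + 205) - √(-10 + 8) = (62 + 171)*137 - √(-2) = 233*137 - I*√2 = 31921 - I*√2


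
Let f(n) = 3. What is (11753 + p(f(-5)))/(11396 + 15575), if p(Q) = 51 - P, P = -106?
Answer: 11910/26971 ≈ 0.44159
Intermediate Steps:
p(Q) = 157 (p(Q) = 51 - 1*(-106) = 51 + 106 = 157)
(11753 + p(f(-5)))/(11396 + 15575) = (11753 + 157)/(11396 + 15575) = 11910/26971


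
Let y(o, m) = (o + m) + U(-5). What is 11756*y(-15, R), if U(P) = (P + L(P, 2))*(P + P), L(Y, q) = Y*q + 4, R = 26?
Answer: 1422476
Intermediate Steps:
L(Y, q) = 4 + Y*q
U(P) = 2*P*(4 + 3*P) (U(P) = (P + (4 + P*2))*(P + P) = (P + (4 + 2*P))*(2*P) = (4 + 3*P)*(2*P) = 2*P*(4 + 3*P))
y(o, m) = 110 + m + o (y(o, m) = (o + m) + 2*(-5)*(4 + 3*(-5)) = (m + o) + 2*(-5)*(4 - 15) = (m + o) + 2*(-5)*(-11) = (m + o) + 110 = 110 + m + o)
11756*y(-15, R) = 11756*(110 + 26 - 15) = 11756*121 = 1422476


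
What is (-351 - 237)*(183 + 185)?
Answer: -216384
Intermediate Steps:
(-351 - 237)*(183 + 185) = -588*368 = -216384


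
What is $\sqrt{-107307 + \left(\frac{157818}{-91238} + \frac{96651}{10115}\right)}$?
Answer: $\frac{i \sqrt{671944795129185}}{79135} \approx 327.57 i$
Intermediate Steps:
$\sqrt{-107307 + \left(\frac{157818}{-91238} + \frac{96651}{10115}\right)} = \sqrt{-107307 + \left(157818 \left(- \frac{1}{91238}\right) + 96651 \cdot \frac{1}{10115}\right)} = \sqrt{-107307 + \left(- \frac{78909}{45619} + \frac{96651}{10115}\right)} = \sqrt{-107307 + \frac{515851062}{65919455}} = \sqrt{- \frac{7073103106623}{65919455}} = \frac{i \sqrt{671944795129185}}{79135}$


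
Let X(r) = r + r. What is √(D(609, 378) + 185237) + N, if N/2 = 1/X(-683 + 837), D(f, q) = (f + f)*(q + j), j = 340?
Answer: 1/154 + √1059761 ≈ 1029.5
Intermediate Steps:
X(r) = 2*r
D(f, q) = 2*f*(340 + q) (D(f, q) = (f + f)*(q + 340) = (2*f)*(340 + q) = 2*f*(340 + q))
N = 1/154 (N = 2/((2*(-683 + 837))) = 2/((2*154)) = 2/308 = 2*(1/308) = 1/154 ≈ 0.0064935)
√(D(609, 378) + 185237) + N = √(2*609*(340 + 378) + 185237) + 1/154 = √(2*609*718 + 185237) + 1/154 = √(874524 + 185237) + 1/154 = √1059761 + 1/154 = 1/154 + √1059761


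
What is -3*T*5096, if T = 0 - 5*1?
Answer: 76440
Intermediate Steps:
T = -5 (T = 0 - 5 = -5)
-3*T*5096 = -3*(-5)*5096 = 15*5096 = 76440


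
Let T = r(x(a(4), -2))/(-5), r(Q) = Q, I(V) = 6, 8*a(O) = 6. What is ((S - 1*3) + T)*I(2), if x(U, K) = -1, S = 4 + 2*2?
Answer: 156/5 ≈ 31.200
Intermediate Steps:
S = 8 (S = 4 + 4 = 8)
a(O) = ¾ (a(O) = (⅛)*6 = ¾)
T = ⅕ (T = -1/(-5) = -1*(-⅕) = ⅕ ≈ 0.20000)
((S - 1*3) + T)*I(2) = ((8 - 1*3) + ⅕)*6 = ((8 - 3) + ⅕)*6 = (5 + ⅕)*6 = (26/5)*6 = 156/5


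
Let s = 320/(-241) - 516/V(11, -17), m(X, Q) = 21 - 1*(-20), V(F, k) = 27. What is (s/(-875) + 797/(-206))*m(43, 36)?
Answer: -61642433303/390962250 ≈ -157.67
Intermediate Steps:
m(X, Q) = 41 (m(X, Q) = 21 + 20 = 41)
s = -44332/2169 (s = 320/(-241) - 516/27 = 320*(-1/241) - 516*1/27 = -320/241 - 172/9 = -44332/2169 ≈ -20.439)
(s/(-875) + 797/(-206))*m(43, 36) = (-44332/2169/(-875) + 797/(-206))*41 = (-44332/2169*(-1/875) + 797*(-1/206))*41 = (44332/1897875 - 797/206)*41 = -1503473983/390962250*41 = -61642433303/390962250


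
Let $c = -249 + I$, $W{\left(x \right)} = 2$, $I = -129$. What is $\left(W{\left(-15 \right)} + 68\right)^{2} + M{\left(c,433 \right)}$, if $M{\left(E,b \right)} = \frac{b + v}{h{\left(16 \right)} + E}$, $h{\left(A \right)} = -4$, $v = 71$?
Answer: $\frac{935648}{191} \approx 4898.7$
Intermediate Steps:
$c = -378$ ($c = -249 - 129 = -378$)
$M{\left(E,b \right)} = \frac{71 + b}{-4 + E}$ ($M{\left(E,b \right)} = \frac{b + 71}{-4 + E} = \frac{71 + b}{-4 + E}$)
$\left(W{\left(-15 \right)} + 68\right)^{2} + M{\left(c,433 \right)} = \left(2 + 68\right)^{2} + \frac{71 + 433}{-4 - 378} = 70^{2} + \frac{1}{-382} \cdot 504 = 4900 - \frac{252}{191} = \frac{935648}{191}$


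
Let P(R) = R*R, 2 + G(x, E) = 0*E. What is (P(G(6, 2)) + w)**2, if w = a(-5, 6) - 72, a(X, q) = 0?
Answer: 4624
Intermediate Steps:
G(x, E) = -2 (G(x, E) = -2 + 0*E = -2 + 0 = -2)
P(R) = R**2
w = -72 (w = 0 - 72 = -72)
(P(G(6, 2)) + w)**2 = ((-2)**2 - 72)**2 = (4 - 72)**2 = (-68)**2 = 4624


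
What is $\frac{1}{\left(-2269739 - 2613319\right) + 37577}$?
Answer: $- \frac{1}{4845481} \approx -2.0638 \cdot 10^{-7}$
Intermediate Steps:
$\frac{1}{\left(-2269739 - 2613319\right) + 37577} = \frac{1}{-4883058 + 37577} = \frac{1}{-4845481} = - \frac{1}{4845481}$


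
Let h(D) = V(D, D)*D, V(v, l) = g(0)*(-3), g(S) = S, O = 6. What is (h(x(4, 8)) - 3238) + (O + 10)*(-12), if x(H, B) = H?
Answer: -3430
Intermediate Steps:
V(v, l) = 0 (V(v, l) = 0*(-3) = 0)
h(D) = 0 (h(D) = 0*D = 0)
(h(x(4, 8)) - 3238) + (O + 10)*(-12) = (0 - 3238) + (6 + 10)*(-12) = -3238 + 16*(-12) = -3238 - 192 = -3430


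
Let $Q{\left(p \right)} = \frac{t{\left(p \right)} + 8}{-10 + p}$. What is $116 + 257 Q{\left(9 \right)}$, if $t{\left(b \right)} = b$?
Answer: $-4253$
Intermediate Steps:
$Q{\left(p \right)} = \frac{8 + p}{-10 + p}$ ($Q{\left(p \right)} = \frac{p + 8}{-10 + p} = \frac{8 + p}{-10 + p}$)
$116 + 257 Q{\left(9 \right)} = 116 + 257 \frac{8 + 9}{-10 + 9} = 116 + 257 \frac{1}{-1} \cdot 17 = 116 + 257 \left(\left(-1\right) 17\right) = 116 + 257 \left(-17\right) = 116 - 4369 = -4253$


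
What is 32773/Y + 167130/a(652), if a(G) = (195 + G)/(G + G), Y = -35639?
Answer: 7767047516549/30186233 ≈ 2.5730e+5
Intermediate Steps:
a(G) = (195 + G)/(2*G) (a(G) = (195 + G)/((2*G)) = (195 + G)*(1/(2*G)) = (195 + G)/(2*G))
32773/Y + 167130/a(652) = 32773/(-35639) + 167130/(((1/2)*(195 + 652)/652)) = 32773*(-1/35639) + 167130/(((1/2)*(1/652)*847)) = -32773/35639 + 167130/(847/1304) = -32773/35639 + 167130*(1304/847) = -32773/35639 + 217937520/847 = 7767047516549/30186233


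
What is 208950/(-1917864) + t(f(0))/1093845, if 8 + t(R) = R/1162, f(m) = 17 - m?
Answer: -7377868124321/67713805291860 ≈ -0.10896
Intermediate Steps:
t(R) = -8 + R/1162
208950/(-1917864) + t(f(0))/1093845 = 208950/(-1917864) + (-8 + (17 - 1*0)/1162)/1093845 = 208950*(-1/1917864) + (-8 + (17 + 0)/1162)*(1/1093845) = -34825/319644 + (-8 + (1/1162)*17)*(1/1093845) = -34825/319644 + (-8 + 17/1162)*(1/1093845) = -34825/319644 - 9279/1162*1/1093845 = -34825/319644 - 3093/423682630 = -7377868124321/67713805291860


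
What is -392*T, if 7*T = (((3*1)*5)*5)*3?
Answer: -12600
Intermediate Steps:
T = 225/7 (T = ((((3*1)*5)*5)*3)/7 = (((3*5)*5)*3)/7 = ((15*5)*3)/7 = (75*3)/7 = (1/7)*225 = 225/7 ≈ 32.143)
-392*T = -392*225/7 = -12600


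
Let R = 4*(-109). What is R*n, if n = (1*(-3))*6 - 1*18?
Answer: 15696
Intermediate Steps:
n = -36 (n = -3*6 - 18 = -18 - 18 = -36)
R = -436
R*n = -436*(-36) = 15696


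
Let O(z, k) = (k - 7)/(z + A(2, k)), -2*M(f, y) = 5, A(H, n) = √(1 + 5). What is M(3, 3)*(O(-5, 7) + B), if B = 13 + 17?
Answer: -75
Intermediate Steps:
A(H, n) = √6
M(f, y) = -5/2 (M(f, y) = -½*5 = -5/2)
O(z, k) = (-7 + k)/(z + √6) (O(z, k) = (k - 7)/(z + √6) = (-7 + k)/(z + √6))
B = 30
M(3, 3)*(O(-5, 7) + B) = -5*((-7 + 7)/(-5 + √6) + 30)/2 = -5*(0/(-5 + √6) + 30)/2 = -5*(0 + 30)/2 = -5/2*30 = -75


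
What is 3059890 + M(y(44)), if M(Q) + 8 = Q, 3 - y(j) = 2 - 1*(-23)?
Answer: 3059860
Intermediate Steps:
y(j) = -22 (y(j) = 3 - (2 - 1*(-23)) = 3 - (2 + 23) = 3 - 1*25 = 3 - 25 = -22)
M(Q) = -8 + Q
3059890 + M(y(44)) = 3059890 + (-8 - 22) = 3059890 - 30 = 3059860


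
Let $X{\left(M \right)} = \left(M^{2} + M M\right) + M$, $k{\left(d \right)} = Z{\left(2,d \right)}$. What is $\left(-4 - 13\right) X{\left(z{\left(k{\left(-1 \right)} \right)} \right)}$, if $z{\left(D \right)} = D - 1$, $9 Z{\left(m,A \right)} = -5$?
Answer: $- \frac{4522}{81} \approx -55.827$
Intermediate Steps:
$Z{\left(m,A \right)} = - \frac{5}{9}$ ($Z{\left(m,A \right)} = \frac{1}{9} \left(-5\right) = - \frac{5}{9}$)
$k{\left(d \right)} = - \frac{5}{9}$
$z{\left(D \right)} = -1 + D$ ($z{\left(D \right)} = D - 1 = -1 + D$)
$X{\left(M \right)} = M + 2 M^{2}$ ($X{\left(M \right)} = \left(M^{2} + M^{2}\right) + M = 2 M^{2} + M = M + 2 M^{2}$)
$\left(-4 - 13\right) X{\left(z{\left(k{\left(-1 \right)} \right)} \right)} = \left(-4 - 13\right) \left(-1 - \frac{5}{9}\right) \left(1 + 2 \left(-1 - \frac{5}{9}\right)\right) = - 17 \left(- \frac{14 \left(1 + 2 \left(- \frac{14}{9}\right)\right)}{9}\right) = - 17 \left(- \frac{14 \left(1 - \frac{28}{9}\right)}{9}\right) = - 17 \left(\left(- \frac{14}{9}\right) \left(- \frac{19}{9}\right)\right) = \left(-17\right) \frac{266}{81} = - \frac{4522}{81}$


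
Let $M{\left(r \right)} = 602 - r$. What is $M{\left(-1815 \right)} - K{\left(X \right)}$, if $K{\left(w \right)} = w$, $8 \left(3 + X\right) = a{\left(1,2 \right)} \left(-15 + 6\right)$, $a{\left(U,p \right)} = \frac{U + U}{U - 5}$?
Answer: $\frac{38711}{16} \approx 2419.4$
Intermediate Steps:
$a{\left(U,p \right)} = \frac{2 U}{-5 + U}$
$X = - \frac{39}{16}$ ($X = -3 + \frac{2 \cdot 1 \frac{1}{-5 + 1} \left(-15 + 6\right)}{8} = -3 + \frac{2 \cdot 1 \frac{1}{-4} \left(-9\right)}{8} = -3 + \frac{2 \cdot 1 \left(- \frac{1}{4}\right) \left(-9\right)}{8} = -3 + \frac{\left(- \frac{1}{2}\right) \left(-9\right)}{8} = -3 + \frac{1}{8} \cdot \frac{9}{2} = -3 + \frac{9}{16} = - \frac{39}{16} \approx -2.4375$)
$M{\left(-1815 \right)} - K{\left(X \right)} = \left(602 - -1815\right) - - \frac{39}{16} = \left(602 + 1815\right) + \frac{39}{16} = 2417 + \frac{39}{16} = \frac{38711}{16}$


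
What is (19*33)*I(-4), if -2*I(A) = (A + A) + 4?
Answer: 1254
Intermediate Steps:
I(A) = -2 - A (I(A) = -((A + A) + 4)/2 = -(2*A + 4)/2 = -(4 + 2*A)/2 = -2 - A)
(19*33)*I(-4) = (19*33)*(-2 - 1*(-4)) = 627*(-2 + 4) = 627*2 = 1254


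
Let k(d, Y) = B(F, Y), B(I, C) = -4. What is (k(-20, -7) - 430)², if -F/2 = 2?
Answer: 188356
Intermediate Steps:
F = -4 (F = -2*2 = -4)
k(d, Y) = -4
(k(-20, -7) - 430)² = (-4 - 430)² = (-434)² = 188356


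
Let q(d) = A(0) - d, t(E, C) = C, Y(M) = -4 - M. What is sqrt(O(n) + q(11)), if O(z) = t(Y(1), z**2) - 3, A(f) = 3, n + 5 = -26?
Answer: 5*sqrt(38) ≈ 30.822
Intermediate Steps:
n = -31 (n = -5 - 26 = -31)
q(d) = 3 - d
O(z) = -3 + z**2 (O(z) = z**2 - 3 = -3 + z**2)
sqrt(O(n) + q(11)) = sqrt((-3 + (-31)**2) + (3 - 1*11)) = sqrt((-3 + 961) + (3 - 11)) = sqrt(958 - 8) = sqrt(950) = 5*sqrt(38)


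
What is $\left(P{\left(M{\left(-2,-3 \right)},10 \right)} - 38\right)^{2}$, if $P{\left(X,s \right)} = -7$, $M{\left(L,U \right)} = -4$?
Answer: $2025$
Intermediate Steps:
$\left(P{\left(M{\left(-2,-3 \right)},10 \right)} - 38\right)^{2} = \left(-7 - 38\right)^{2} = \left(-45\right)^{2} = 2025$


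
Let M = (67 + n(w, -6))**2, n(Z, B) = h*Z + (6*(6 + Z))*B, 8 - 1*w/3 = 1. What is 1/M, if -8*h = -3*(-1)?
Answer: 64/53333809 ≈ 1.2000e-6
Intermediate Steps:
w = 21 (w = 24 - 3*1 = 24 - 3 = 21)
h = -3/8 (h = -(-3)*(-1)/8 = -1/8*3 = -3/8 ≈ -0.37500)
n(Z, B) = -3*Z/8 + B*(36 + 6*Z) (n(Z, B) = -3*Z/8 + (6*(6 + Z))*B = -3*Z/8 + (36 + 6*Z)*B = -3*Z/8 + B*(36 + 6*Z))
M = 53333809/64 (M = (67 + (36*(-6) - 3/8*21 + 6*(-6)*21))**2 = (67 + (-216 - 63/8 - 756))**2 = (67 - 7839/8)**2 = (-7303/8)**2 = 53333809/64 ≈ 8.3334e+5)
1/M = 1/(53333809/64) = 64/53333809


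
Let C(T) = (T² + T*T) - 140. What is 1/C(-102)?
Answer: 1/20668 ≈ 4.8384e-5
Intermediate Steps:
C(T) = -140 + 2*T² (C(T) = (T² + T²) - 140 = 2*T² - 140 = -140 + 2*T²)
1/C(-102) = 1/(-140 + 2*(-102)²) = 1/(-140 + 2*10404) = 1/(-140 + 20808) = 1/20668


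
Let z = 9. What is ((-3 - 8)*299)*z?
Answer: -29601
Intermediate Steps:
((-3 - 8)*299)*z = ((-3 - 8)*299)*9 = -11*299*9 = -3289*9 = -29601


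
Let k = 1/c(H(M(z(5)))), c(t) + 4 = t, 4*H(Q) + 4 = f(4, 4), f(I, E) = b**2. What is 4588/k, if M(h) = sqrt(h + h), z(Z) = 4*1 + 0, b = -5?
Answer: 5735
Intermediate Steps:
z(Z) = 4 (z(Z) = 4 + 0 = 4)
f(I, E) = 25 (f(I, E) = (-5)**2 = 25)
M(h) = sqrt(2)*sqrt(h) (M(h) = sqrt(2*h) = sqrt(2)*sqrt(h))
H(Q) = 21/4 (H(Q) = -1 + (1/4)*25 = -1 + 25/4 = 21/4)
c(t) = -4 + t
k = 4/5 (k = 1/(-4 + 21/4) = 1/(5/4) = 4/5 ≈ 0.80000)
4588/k = 4588/(4/5) = 4588*(5/4) = 5735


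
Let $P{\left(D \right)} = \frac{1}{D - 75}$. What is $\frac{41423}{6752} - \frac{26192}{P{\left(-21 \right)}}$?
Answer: $\frac{16977486287}{6752} \approx 2.5144 \cdot 10^{6}$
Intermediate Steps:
$P{\left(D \right)} = \frac{1}{-75 + D}$
$\frac{41423}{6752} - \frac{26192}{P{\left(-21 \right)}} = \frac{41423}{6752} - \frac{26192}{\frac{1}{-75 - 21}} = 41423 \cdot \frac{1}{6752} - \frac{26192}{\frac{1}{-96}} = \frac{41423}{6752} - \frac{26192}{- \frac{1}{96}} = \frac{41423}{6752} - -2514432 = \frac{41423}{6752} + 2514432 = \frac{16977486287}{6752}$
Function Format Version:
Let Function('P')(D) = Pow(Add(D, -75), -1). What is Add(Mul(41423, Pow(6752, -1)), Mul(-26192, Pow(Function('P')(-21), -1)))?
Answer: Rational(16977486287, 6752) ≈ 2.5144e+6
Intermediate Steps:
Function('P')(D) = Pow(Add(-75, D), -1)
Add(Mul(41423, Pow(6752, -1)), Mul(-26192, Pow(Function('P')(-21), -1))) = Add(Mul(41423, Pow(6752, -1)), Mul(-26192, Pow(Pow(Add(-75, -21), -1), -1))) = Add(Mul(41423, Rational(1, 6752)), Mul(-26192, Pow(Pow(-96, -1), -1))) = Add(Rational(41423, 6752), Mul(-26192, Pow(Rational(-1, 96), -1))) = Add(Rational(41423, 6752), Mul(-26192, -96)) = Add(Rational(41423, 6752), 2514432) = Rational(16977486287, 6752)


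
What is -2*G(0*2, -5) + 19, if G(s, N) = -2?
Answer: 23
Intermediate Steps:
-2*G(0*2, -5) + 19 = -2*(-2) + 19 = 4 + 19 = 23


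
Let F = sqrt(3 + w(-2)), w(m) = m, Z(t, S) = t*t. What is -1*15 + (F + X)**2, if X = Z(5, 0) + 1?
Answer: 714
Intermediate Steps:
Z(t, S) = t**2
F = 1 (F = sqrt(3 - 2) = sqrt(1) = 1)
X = 26 (X = 5**2 + 1 = 25 + 1 = 26)
-1*15 + (F + X)**2 = -1*15 + (1 + 26)**2 = -15 + 27**2 = -15 + 729 = 714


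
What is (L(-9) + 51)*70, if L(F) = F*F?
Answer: 9240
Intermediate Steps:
L(F) = F²
(L(-9) + 51)*70 = ((-9)² + 51)*70 = (81 + 51)*70 = 132*70 = 9240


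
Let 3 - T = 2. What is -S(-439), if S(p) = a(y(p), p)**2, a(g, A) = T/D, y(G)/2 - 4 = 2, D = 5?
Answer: -1/25 ≈ -0.040000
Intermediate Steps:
T = 1 (T = 3 - 1*2 = 3 - 2 = 1)
y(G) = 12 (y(G) = 8 + 2*2 = 8 + 4 = 12)
a(g, A) = 1/5
S(p) = 1/25 (S(p) = (1/5)**2 = 1/25)
-S(-439) = -1*1/25 = -1/25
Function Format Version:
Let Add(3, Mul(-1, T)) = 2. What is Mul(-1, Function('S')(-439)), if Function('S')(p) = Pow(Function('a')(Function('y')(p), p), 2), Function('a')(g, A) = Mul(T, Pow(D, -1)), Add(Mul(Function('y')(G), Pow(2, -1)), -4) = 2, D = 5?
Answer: Rational(-1, 25) ≈ -0.040000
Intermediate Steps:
T = 1 (T = Add(3, Mul(-1, 2)) = Add(3, -2) = 1)
Function('y')(G) = 12 (Function('y')(G) = Add(8, Mul(2, 2)) = Add(8, 4) = 12)
Function('a')(g, A) = Rational(1, 5) (Function('a')(g, A) = Mul(1, Pow(5, -1)) = Mul(1, Rational(1, 5)) = Rational(1, 5))
Function('S')(p) = Rational(1, 25) (Function('S')(p) = Pow(Rational(1, 5), 2) = Rational(1, 25))
Mul(-1, Function('S')(-439)) = Mul(-1, Rational(1, 25)) = Rational(-1, 25)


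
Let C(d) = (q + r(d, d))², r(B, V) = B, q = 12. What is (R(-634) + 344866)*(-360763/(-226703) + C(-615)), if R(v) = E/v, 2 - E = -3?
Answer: 9011631498260956855/71864851 ≈ 1.2540e+11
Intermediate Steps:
E = 5 (E = 2 - 1*(-3) = 2 + 3 = 5)
R(v) = 5/v
C(d) = (12 + d)²
(R(-634) + 344866)*(-360763/(-226703) + C(-615)) = (5/(-634) + 344866)*(-360763/(-226703) + (12 - 615)²) = (5*(-1/634) + 344866)*(-360763*(-1/226703) + (-603)²) = (-5/634 + 344866)*(360763/226703 + 363609) = (218645039/634)*(82431611890/226703) = 9011631498260956855/71864851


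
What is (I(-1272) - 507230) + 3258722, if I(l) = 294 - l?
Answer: 2753058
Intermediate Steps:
(I(-1272) - 507230) + 3258722 = ((294 - 1*(-1272)) - 507230) + 3258722 = ((294 + 1272) - 507230) + 3258722 = (1566 - 507230) + 3258722 = -505664 + 3258722 = 2753058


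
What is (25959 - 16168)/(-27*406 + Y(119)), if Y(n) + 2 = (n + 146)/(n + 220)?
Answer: -3319149/3716531 ≈ -0.89308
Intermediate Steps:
Y(n) = -2 + (146 + n)/(220 + n) (Y(n) = -2 + (n + 146)/(n + 220) = -2 + (146 + n)/(220 + n))
(25959 - 16168)/(-27*406 + Y(119)) = (25959 - 16168)/(-27*406 + (-294 - 1*119)/(220 + 119)) = 9791/(-10962 + (-294 - 119)/339) = 9791/(-10962 + (1/339)*(-413)) = 9791/(-10962 - 413/339) = 9791/(-3716531/339) = 9791*(-339/3716531) = -3319149/3716531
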